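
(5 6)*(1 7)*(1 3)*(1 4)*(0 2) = (0 2)(1 7 3 4)(5 6)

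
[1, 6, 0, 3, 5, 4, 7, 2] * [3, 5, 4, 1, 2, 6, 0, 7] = [5, 0, 3, 1, 6, 2, 7, 4]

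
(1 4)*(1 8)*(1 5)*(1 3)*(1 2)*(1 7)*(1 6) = (1 4 8 5 3 2 7 6)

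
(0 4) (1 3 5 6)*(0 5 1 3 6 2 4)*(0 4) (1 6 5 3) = (0 4 3 6 1 5 2) 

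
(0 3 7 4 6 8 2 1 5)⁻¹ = (0 5 1 2 8 6 4 7 3)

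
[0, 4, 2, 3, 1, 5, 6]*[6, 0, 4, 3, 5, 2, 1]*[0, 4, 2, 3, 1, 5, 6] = [6, 5, 1, 3, 0, 2, 4]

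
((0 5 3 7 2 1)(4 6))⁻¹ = (0 1 2 7 3 5)(4 6)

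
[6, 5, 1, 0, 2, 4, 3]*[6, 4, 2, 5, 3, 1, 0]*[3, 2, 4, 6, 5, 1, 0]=[3, 2, 5, 0, 4, 6, 1]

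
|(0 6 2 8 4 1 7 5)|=8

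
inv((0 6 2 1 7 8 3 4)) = (0 4 3 8 7 1 2 6)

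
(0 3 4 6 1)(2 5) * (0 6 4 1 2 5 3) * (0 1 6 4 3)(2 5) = (0 1 4 3 6 5 2)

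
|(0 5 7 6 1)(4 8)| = 10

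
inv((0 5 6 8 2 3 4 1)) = (0 1 4 3 2 8 6 5)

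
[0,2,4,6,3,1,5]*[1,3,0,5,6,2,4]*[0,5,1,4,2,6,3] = [5,0,3,2,6,4,1]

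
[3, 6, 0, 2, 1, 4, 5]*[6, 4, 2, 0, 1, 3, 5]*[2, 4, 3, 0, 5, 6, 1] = [2, 6, 1, 3, 5, 4, 0] 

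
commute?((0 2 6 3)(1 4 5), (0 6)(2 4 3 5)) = no:(0 2 6 3)(1 4 5)*(0 6)(2 4 3 5) = (0 4 2)(1 3 6 5), (0 6)(2 4 3 5)*(0 2 6 3)(1 4 5) = (0 3 1 4)(2 5 6)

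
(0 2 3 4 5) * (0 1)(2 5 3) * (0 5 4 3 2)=(0 4 2)(1 5)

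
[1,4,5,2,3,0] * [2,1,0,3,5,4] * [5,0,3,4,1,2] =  [0,2,1,5,4,3]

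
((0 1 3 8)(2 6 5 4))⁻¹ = (0 8 3 1)(2 4 5 6)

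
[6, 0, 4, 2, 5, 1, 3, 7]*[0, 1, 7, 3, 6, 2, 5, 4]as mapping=[0→5, 1→0, 2→6, 3→7, 4→2, 5→1, 6→3, 7→4]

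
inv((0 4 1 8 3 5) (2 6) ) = (0 5 3 8 1 4) (2 6) 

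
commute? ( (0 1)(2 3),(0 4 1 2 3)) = no: (0 1)(2 3)*(0 4 1 2 3) = (0 2)(1 4),(0 4 1 2 3)*(0 1)(2 3) = (0 4)(1 3)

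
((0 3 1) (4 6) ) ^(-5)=(0 3 1) (4 6) 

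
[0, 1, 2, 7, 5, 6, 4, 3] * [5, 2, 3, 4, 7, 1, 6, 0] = [5, 2, 3, 0, 1, 6, 7, 4]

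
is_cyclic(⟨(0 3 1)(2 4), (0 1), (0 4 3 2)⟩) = no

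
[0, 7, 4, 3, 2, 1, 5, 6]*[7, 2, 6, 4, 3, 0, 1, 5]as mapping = [0→7, 1→5, 2→3, 3→4, 4→6, 5→2, 6→0, 7→1]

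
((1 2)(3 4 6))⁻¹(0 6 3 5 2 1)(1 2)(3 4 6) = (0 3 4 5 1 2)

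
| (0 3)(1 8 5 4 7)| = 10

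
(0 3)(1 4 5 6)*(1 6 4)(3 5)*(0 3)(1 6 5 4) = (0 4)(1 6 5)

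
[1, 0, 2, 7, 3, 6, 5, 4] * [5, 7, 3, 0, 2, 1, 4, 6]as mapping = [0→7, 1→5, 2→3, 3→6, 4→0, 5→4, 6→1, 7→2]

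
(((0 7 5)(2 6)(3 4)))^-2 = (0 7 5)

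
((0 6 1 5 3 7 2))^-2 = (0 7 5 6 2 3 1)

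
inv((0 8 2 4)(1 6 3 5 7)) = (0 4 2 8)(1 7 5 3 6)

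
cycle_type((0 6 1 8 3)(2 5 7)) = 3.5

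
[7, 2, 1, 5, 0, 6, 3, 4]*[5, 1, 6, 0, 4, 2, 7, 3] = [3, 6, 1, 2, 5, 7, 0, 4]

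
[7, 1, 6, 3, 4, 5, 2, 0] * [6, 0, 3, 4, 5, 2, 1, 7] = [7, 0, 1, 4, 5, 2, 3, 6]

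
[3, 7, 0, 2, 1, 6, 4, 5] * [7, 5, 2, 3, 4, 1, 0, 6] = [3, 6, 7, 2, 5, 0, 4, 1]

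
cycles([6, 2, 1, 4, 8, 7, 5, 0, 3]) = (0 6 5 7)(1 2)(3 4 8)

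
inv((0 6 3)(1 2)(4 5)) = (0 3 6)(1 2)(4 5)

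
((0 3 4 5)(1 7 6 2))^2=(0 4)(1 6)(2 7)(3 5)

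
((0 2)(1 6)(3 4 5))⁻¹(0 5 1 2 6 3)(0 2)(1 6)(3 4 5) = (0 1 4 2 3 6)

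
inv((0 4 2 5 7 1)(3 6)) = (0 1 7 5 2 4)(3 6)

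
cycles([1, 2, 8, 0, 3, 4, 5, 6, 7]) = (0 1 2 8 7 6 5 4 3)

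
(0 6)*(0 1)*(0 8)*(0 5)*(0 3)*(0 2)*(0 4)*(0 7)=(0 6 1 8 5 3 2 4 7) 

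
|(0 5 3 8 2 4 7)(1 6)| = 14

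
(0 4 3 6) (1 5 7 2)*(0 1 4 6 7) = (0 6 1 5) (2 4 3 7) 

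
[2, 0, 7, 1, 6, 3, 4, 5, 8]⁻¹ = [1, 3, 0, 5, 6, 7, 4, 2, 8]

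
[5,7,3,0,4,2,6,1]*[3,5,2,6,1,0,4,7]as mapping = [0→0,1→7,2→6,3→3,4→1,5→2,6→4,7→5]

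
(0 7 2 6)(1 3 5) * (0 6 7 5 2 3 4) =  (0 5 1 4)(2 7 3)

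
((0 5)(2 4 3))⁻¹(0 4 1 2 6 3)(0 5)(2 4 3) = (1 4 6 2 5 3)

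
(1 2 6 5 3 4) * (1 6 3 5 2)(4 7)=(2 3 7 4 6)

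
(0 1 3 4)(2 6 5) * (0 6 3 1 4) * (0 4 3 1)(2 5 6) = (0 3 4 2 1)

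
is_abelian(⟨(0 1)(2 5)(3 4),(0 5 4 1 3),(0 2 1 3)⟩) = no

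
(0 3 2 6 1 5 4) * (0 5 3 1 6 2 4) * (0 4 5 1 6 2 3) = (0 6 2 3 5 4 1)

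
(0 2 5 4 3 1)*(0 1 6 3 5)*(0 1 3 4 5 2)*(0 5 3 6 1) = (0 5 3 1 6 4 2)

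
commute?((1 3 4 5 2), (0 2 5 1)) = no:(1 3 4 5 2)*(0 2 5 1) = (0 2)(1 3 4), (0 2 5 1)*(1 3 4 5 2) = (0 1)(3 4 5)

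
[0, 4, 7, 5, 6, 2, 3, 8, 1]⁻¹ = [0, 8, 5, 6, 1, 3, 4, 2, 7]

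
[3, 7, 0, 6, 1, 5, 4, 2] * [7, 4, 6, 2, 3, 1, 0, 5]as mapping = [0→2, 1→5, 2→7, 3→0, 4→4, 5→1, 6→3, 7→6]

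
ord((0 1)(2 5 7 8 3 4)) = 6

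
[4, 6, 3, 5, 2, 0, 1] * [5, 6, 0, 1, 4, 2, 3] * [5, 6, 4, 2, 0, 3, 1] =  [0, 2, 6, 4, 5, 3, 1]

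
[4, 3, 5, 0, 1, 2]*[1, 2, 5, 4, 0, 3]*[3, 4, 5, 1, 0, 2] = [3, 0, 1, 4, 5, 2]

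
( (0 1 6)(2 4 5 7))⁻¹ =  (0 6 1)(2 7 5 4)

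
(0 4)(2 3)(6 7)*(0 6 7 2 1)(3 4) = (0 3 1)(2 4 6)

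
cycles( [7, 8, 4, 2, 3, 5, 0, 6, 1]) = (0 7 6)(1 8)(2 4 3)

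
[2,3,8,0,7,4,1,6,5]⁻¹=[3,6,0,1,5,8,7,4,2]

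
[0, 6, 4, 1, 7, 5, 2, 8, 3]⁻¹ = [0, 3, 6, 8, 2, 5, 1, 4, 7]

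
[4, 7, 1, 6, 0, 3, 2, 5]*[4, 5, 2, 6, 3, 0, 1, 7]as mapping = [0→3, 1→7, 2→5, 3→1, 4→4, 5→6, 6→2, 7→0]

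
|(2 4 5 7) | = 4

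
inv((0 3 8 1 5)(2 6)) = (0 5 1 8 3)(2 6)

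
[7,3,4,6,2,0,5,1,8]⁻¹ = [5,7,4,1,2,6,3,0,8]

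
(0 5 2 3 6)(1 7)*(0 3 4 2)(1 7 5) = (0 1 5)(2 4)(3 6)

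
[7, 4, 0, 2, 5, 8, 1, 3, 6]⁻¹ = [2, 6, 3, 7, 1, 4, 8, 0, 5]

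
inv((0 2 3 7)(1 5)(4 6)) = (0 7 3 2)(1 5)(4 6)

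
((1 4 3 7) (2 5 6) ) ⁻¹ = (1 7 3 4) (2 6 5) 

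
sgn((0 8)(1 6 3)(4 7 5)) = -1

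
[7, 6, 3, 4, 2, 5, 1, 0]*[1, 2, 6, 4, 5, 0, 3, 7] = [7, 3, 4, 5, 6, 0, 2, 1]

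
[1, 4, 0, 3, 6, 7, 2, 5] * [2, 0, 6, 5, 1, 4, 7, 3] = [0, 1, 2, 5, 7, 3, 6, 4]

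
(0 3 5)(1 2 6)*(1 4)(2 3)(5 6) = (0 2 5)(1 3 6 4)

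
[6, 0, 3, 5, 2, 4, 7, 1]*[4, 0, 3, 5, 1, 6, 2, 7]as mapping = [0→2, 1→4, 2→5, 3→6, 4→3, 5→1, 6→7, 7→0]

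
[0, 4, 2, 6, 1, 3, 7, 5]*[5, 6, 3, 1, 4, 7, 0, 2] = [5, 4, 3, 0, 6, 1, 2, 7]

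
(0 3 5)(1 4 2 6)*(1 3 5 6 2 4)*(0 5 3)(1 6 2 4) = (0 3 2 4 1 6)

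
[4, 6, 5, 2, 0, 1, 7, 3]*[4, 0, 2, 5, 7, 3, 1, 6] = [7, 1, 3, 2, 4, 0, 6, 5]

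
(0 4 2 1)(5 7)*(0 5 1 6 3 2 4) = (1 5 7)(2 6 3)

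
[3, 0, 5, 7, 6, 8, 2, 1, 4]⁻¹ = [1, 7, 6, 0, 8, 2, 4, 3, 5]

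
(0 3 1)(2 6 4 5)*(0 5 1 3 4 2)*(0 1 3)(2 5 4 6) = (0 6 5 1 4 3)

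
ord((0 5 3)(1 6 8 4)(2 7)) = 12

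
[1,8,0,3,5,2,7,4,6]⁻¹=[2,0,5,3,7,4,8,6,1]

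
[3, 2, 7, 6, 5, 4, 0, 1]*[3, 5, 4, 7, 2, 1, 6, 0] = [7, 4, 0, 6, 1, 2, 3, 5]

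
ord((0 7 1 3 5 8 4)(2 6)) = 14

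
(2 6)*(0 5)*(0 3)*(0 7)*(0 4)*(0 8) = (0 5 3 7 4 8)(2 6)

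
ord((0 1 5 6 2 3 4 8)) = 8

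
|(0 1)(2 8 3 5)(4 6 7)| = 12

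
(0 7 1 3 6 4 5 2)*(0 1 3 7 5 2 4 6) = (0 5 4 2 1 7 3)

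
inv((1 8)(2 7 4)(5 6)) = (1 8)(2 4 7)(5 6)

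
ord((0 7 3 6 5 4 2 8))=8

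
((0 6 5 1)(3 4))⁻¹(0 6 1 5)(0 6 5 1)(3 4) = (0 1 6 5)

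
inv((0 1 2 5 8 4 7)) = (0 7 4 8 5 2 1)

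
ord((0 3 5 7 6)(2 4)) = 10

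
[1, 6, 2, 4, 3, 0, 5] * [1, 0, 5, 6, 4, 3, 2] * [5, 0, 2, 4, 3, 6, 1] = [5, 2, 6, 3, 1, 0, 4]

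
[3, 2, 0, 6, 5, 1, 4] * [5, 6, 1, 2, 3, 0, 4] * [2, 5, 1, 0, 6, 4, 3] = [1, 5, 4, 6, 2, 3, 0]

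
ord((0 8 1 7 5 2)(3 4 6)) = 6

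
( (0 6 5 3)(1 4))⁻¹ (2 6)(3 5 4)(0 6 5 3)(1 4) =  (0 3 1)(2 5)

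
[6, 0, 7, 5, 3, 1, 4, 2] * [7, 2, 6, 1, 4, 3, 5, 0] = [5, 7, 0, 3, 1, 2, 4, 6]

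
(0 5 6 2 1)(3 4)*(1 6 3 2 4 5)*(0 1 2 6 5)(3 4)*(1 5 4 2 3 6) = (0 3)(1 5 2 4)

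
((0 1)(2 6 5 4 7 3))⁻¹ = (0 1)(2 3 7 4 5 6)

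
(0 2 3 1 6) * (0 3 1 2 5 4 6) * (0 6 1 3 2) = (0 5 4 1 6 2 3)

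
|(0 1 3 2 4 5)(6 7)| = 6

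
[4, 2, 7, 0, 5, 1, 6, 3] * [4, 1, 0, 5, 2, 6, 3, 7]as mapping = [0→2, 1→0, 2→7, 3→4, 4→6, 5→1, 6→3, 7→5]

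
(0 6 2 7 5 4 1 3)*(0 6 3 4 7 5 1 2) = (0 3 6)(1 4 2 5 7)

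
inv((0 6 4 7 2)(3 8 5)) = (0 2 7 4 6)(3 5 8)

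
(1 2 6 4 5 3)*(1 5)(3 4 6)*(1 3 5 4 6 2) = (2 5 6)(3 4)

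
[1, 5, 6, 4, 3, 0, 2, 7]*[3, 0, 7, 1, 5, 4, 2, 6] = [0, 4, 2, 5, 1, 3, 7, 6]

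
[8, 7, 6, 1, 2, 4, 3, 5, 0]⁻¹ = [8, 3, 4, 6, 5, 7, 2, 1, 0]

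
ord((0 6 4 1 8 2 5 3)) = 8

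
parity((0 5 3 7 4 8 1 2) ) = odd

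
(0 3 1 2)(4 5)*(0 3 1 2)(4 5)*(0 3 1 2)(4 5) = (0 2 1 3)(4 5)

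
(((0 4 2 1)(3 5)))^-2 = (0 2)(1 4)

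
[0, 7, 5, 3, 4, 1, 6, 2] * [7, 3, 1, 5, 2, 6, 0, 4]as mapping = [0→7, 1→4, 2→6, 3→5, 4→2, 5→3, 6→0, 7→1]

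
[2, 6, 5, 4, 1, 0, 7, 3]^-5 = [2, 1, 5, 3, 4, 0, 6, 7]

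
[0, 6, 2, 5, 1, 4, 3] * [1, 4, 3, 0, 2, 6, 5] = [1, 5, 3, 6, 4, 2, 0]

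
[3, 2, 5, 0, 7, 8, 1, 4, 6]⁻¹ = [3, 6, 1, 0, 7, 2, 8, 4, 5]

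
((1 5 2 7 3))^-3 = (1 2 3 5 7)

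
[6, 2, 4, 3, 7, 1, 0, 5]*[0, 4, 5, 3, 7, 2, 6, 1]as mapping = [0→6, 1→5, 2→7, 3→3, 4→1, 5→4, 6→0, 7→2]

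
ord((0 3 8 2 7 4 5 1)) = 8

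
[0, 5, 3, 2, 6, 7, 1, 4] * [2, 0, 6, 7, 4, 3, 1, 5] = [2, 3, 7, 6, 1, 5, 0, 4]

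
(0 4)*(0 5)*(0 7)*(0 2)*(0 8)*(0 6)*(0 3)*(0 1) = (0 4 5 7 2 8 6 3 1)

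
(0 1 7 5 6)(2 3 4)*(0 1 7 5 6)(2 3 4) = (0 7 6 1 5)(2 4 3)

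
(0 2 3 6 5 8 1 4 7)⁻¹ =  (0 7 4 1 8 5 6 3 2)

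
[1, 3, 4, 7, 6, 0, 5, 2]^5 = [4, 6, 1, 5, 3, 2, 7, 0]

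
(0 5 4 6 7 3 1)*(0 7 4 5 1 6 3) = (0 1 7) (3 6 4) 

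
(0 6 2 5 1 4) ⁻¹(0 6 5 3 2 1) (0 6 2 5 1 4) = (1 3 5 4 6 2) 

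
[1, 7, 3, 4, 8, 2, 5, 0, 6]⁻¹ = [7, 0, 5, 2, 3, 6, 8, 1, 4]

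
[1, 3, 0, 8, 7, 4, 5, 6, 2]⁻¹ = [2, 0, 8, 1, 5, 6, 7, 4, 3]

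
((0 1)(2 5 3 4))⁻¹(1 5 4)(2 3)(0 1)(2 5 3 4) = (0 3 2)(4 5)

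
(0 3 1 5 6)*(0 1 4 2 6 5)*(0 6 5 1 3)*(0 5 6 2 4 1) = (0 5)(1 2 6 3)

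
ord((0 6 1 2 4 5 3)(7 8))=14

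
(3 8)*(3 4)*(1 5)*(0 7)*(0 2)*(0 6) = (0 7 2 6)(1 5)(3 8 4)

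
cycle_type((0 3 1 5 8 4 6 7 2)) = 9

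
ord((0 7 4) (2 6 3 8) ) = 12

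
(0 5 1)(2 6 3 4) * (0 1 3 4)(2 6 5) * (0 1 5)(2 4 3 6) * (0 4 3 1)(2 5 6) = (0 3)(1 6)(2 4 5)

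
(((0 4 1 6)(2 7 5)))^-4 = (2 5 7)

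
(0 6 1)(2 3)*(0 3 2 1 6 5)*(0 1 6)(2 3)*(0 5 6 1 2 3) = (0 6 5 2)(1 3)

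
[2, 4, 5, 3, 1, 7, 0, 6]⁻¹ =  [6, 4, 0, 3, 1, 2, 7, 5]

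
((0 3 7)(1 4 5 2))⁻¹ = (0 7 3)(1 2 5 4)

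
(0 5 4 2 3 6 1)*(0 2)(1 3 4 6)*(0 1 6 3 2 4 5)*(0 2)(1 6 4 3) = (0 2 5 1 3 4 6)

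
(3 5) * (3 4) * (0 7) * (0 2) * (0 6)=(0 7 2 6)(3 5 4)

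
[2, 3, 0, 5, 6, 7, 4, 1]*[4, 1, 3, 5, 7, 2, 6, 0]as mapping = [0→3, 1→5, 2→4, 3→2, 4→6, 5→0, 6→7, 7→1]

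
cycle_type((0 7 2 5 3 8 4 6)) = 8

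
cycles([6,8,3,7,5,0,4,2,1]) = (0 6 4 5)(1 8)(2 3 7)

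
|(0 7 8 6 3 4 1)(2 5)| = 14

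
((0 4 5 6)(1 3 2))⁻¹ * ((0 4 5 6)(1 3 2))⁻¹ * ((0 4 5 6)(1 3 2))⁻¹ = (0 4 5 6)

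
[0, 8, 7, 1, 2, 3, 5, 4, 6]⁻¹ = [0, 3, 4, 5, 7, 6, 8, 2, 1]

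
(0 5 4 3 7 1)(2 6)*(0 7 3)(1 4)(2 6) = (0 5 1 7 4)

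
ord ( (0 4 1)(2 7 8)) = 3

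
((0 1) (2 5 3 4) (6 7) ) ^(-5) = (0 1) (2 4 3 5) (6 7) 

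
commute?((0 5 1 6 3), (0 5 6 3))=no:(0 5 1 6 3) * (0 5 6 3)=(0 6)(1 3 5), (0 5 6 3) * (0 5 1 6 3)=(0 1 6)(3 5)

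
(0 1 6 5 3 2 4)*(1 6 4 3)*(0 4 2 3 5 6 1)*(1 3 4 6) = (0 3 4 6 1 2 5)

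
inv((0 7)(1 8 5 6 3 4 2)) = (0 7)(1 2 4 3 6 5 8)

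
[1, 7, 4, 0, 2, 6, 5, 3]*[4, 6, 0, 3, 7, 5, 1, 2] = [6, 2, 7, 4, 0, 1, 5, 3]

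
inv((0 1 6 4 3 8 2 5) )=(0 5 2 8 3 4 6 1) 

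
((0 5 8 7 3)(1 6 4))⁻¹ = (0 3 7 8 5)(1 4 6)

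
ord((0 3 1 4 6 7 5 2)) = 8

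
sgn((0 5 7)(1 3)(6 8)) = 1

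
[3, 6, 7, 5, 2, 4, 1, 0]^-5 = [3, 6, 7, 5, 2, 4, 1, 0]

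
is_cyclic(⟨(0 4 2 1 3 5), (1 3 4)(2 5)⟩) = no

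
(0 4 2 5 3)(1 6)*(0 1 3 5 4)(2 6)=(1 2 4 6 3)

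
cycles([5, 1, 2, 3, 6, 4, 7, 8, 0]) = (0 5 4 6 7 8)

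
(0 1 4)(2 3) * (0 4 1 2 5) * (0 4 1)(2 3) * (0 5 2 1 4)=(0 3 2 1 5)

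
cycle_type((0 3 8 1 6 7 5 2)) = 8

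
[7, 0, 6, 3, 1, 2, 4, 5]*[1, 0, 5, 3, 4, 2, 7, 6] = [6, 1, 7, 3, 0, 5, 4, 2]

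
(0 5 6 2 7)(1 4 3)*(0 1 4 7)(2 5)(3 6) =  (0 2)(1 7)(3 4 6 5)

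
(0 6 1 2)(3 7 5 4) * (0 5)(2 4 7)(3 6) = (0 3 2 5 7)(1 4 6)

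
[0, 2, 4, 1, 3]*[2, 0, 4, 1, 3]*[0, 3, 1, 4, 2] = [1, 2, 4, 0, 3]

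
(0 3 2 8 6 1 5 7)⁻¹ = (0 7 5 1 6 8 2 3)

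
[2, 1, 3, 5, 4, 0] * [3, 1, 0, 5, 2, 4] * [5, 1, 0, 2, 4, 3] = [5, 1, 3, 4, 0, 2]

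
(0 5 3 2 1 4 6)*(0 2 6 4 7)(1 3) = (0 5 1 7)(2 3 6)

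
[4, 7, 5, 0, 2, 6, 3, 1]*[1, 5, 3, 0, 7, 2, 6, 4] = [7, 4, 2, 1, 3, 6, 0, 5]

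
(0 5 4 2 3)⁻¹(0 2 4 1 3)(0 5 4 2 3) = (0 5 3 2 1)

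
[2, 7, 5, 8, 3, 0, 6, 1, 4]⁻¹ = [5, 7, 0, 4, 8, 2, 6, 1, 3]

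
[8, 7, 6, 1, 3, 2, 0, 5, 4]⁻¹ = [6, 3, 5, 4, 8, 7, 2, 1, 0]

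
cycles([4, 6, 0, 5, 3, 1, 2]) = (0 4 3 5 1 6 2) 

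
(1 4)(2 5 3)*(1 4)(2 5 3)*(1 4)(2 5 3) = (1 4)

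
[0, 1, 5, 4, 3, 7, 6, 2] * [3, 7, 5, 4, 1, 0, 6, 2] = [3, 7, 0, 1, 4, 2, 6, 5] 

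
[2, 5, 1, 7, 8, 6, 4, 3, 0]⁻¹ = [8, 2, 0, 7, 6, 1, 5, 3, 4]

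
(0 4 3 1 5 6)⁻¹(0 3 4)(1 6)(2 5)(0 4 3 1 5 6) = (0 5)(1 3 4)(2 6)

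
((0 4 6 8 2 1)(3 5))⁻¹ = (0 1 2 8 6 4)(3 5)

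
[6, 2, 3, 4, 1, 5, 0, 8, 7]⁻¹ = [6, 4, 1, 2, 3, 5, 0, 8, 7]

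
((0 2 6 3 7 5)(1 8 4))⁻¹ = (0 5 7 3 6 2)(1 4 8)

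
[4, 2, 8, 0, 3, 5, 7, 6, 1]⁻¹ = [3, 8, 1, 4, 0, 5, 7, 6, 2]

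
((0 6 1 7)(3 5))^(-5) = (0 7 1 6)(3 5)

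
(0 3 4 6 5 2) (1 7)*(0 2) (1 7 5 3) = (0 1 5) (3 4 6) 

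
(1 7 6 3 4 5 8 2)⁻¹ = (1 2 8 5 4 3 6 7)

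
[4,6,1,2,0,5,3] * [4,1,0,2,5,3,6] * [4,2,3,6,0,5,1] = [5,1,2,4,0,6,3]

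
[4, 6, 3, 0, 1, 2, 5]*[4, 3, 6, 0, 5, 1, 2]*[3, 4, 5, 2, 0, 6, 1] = [6, 5, 3, 0, 2, 1, 4]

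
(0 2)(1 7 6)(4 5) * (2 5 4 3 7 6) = (0 5 3 7 2)(1 6)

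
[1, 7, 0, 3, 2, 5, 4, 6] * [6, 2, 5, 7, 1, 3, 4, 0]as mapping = [0→2, 1→0, 2→6, 3→7, 4→5, 5→3, 6→1, 7→4]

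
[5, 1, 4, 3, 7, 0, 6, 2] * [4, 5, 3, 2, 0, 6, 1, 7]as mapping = [0→6, 1→5, 2→0, 3→2, 4→7, 5→4, 6→1, 7→3]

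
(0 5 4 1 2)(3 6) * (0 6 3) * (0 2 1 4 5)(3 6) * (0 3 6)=(0 3)(2 6)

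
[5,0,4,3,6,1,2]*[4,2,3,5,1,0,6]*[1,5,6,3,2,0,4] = [1,2,5,0,4,6,3]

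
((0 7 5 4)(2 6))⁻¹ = (0 4 5 7)(2 6)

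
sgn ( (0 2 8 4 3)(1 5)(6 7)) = 1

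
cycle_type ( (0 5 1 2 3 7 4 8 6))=9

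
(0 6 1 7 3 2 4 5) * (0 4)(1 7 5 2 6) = (0 1 5 4 2)(3 6 7)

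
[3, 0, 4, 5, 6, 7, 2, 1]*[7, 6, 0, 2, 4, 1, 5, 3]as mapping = [0→2, 1→7, 2→4, 3→1, 4→5, 5→3, 6→0, 7→6]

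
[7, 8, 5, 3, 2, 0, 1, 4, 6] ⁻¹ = [5, 6, 4, 3, 7, 2, 8, 0, 1] 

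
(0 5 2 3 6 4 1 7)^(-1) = (0 7 1 4 6 3 2 5)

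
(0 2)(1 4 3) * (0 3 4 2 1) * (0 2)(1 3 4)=(0 3 2 4 1)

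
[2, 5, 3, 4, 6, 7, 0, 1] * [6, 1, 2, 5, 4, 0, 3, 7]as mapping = [0→2, 1→0, 2→5, 3→4, 4→3, 5→7, 6→6, 7→1]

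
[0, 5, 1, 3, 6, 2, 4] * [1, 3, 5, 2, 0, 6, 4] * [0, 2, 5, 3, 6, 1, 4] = [2, 4, 3, 5, 6, 1, 0]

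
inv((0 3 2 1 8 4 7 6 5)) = (0 5 6 7 4 8 1 2 3)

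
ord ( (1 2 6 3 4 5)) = 6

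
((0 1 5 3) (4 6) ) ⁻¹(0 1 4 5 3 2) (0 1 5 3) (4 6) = (0 2 1 5 6 3) 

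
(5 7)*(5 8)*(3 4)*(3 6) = (3 4 6)(5 7 8)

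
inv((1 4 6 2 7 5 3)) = (1 3 5 7 2 6 4)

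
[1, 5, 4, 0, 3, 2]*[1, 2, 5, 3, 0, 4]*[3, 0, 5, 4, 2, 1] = [5, 2, 3, 0, 4, 1]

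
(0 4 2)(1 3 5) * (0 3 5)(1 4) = (0 1 5 4 2 3)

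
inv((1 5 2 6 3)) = (1 3 6 2 5)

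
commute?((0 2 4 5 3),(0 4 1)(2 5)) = no:(0 2 4 5 3) * (0 4 1)(2 5) = (0 5 3 4 2 1),(0 4 1)(2 5) * (0 2 4 5 3) = (0 5 4 1 2 3)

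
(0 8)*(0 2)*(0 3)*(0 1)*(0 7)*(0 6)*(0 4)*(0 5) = (0 8 2 3 1 7 6 4 5)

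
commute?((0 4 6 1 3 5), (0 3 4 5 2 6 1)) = no:(0 4 6 1 3 5)*(0 3 4 5 2 6 1) = (0 5 3 2 6)(1 4), (0 3 4 5 2 6 1)*(0 4 6 1 3 5) = (0 5 2 1 4)(3 6)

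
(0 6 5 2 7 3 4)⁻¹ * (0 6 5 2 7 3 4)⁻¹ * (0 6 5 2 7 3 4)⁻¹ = (0 7 6 3 5 4 2)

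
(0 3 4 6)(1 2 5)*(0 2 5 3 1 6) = (0 1 5 6 2 3 4)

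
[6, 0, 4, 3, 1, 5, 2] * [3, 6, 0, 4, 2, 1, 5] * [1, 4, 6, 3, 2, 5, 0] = [5, 3, 6, 2, 0, 4, 1]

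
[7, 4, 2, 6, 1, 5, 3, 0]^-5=[7, 4, 2, 6, 1, 5, 3, 0]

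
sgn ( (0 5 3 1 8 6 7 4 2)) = 1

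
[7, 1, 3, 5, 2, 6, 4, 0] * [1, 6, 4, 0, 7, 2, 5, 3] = [3, 6, 0, 2, 4, 5, 7, 1]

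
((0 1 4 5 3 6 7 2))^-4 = (0 3)(1 6)(2 5)(4 7)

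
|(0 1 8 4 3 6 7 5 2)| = 9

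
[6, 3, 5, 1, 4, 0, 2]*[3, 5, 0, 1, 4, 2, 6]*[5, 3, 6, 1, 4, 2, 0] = [0, 3, 6, 2, 4, 1, 5]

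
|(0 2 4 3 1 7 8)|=7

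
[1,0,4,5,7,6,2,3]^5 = [1,0,6,7,2,3,5,4]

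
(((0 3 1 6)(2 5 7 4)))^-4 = ()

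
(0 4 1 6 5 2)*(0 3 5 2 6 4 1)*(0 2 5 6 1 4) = (0 4 2 3 6 5 1)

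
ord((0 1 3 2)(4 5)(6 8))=4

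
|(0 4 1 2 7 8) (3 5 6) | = 6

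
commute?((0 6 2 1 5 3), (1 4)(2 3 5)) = no:(0 6 2 1 5 3) * (1 4)(2 3 5) = (0 6 3)(1 2 4), (1 4)(2 3 5) * (0 6 2 1 5 3) = (0 6 2)(1 4 5)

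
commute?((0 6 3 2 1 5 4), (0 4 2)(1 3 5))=no:(0 6 3 2 1 5 4)*(0 4 2)(1 3 5)=(0 6 5 2 3), (0 4 2)(1 3 5)*(0 6 3 2 1 5 4)=(1 2 6 3 4)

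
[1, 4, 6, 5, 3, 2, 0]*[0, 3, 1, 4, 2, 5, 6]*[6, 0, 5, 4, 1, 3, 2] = [4, 5, 2, 3, 1, 0, 6]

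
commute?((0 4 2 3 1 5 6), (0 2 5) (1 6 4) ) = no:(0 4 2 3 1 5 6) * (0 2 5) (1 6 4) = (0 1) (2 3 6) (4 5), (0 2 5) (1 6 4) * (0 4 2 3 1 5 6) = (0 3 1) (2 6) (4 5) 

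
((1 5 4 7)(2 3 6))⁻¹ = (1 7 4 5)(2 6 3)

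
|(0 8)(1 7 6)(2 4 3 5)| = 12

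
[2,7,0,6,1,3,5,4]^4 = [0,7,2,6,1,3,5,4]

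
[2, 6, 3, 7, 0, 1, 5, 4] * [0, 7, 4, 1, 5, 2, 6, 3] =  [4, 6, 1, 3, 0, 7, 2, 5]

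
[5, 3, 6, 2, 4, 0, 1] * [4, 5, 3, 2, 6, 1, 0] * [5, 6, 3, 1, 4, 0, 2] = [6, 3, 5, 1, 2, 4, 0]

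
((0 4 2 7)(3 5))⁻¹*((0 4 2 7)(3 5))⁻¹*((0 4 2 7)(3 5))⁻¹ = (0 4 2 7)(3 5)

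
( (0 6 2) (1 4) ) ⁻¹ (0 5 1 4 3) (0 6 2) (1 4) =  (1 3 6 5 4) 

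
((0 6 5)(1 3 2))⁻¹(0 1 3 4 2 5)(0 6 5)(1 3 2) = (0 6 3 2 4 1)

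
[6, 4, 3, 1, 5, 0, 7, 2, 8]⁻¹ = [5, 3, 7, 2, 1, 4, 0, 6, 8]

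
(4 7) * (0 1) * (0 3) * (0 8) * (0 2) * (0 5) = (0 1 3 8 2 5)(4 7)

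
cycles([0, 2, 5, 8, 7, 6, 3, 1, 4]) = (1 2 5 6 3 8 4 7)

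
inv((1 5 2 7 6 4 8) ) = (1 8 4 6 7 2 5) 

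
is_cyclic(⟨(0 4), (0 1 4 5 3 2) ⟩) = no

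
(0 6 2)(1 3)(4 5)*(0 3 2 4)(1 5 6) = (0 1 2 3 5)(4 6)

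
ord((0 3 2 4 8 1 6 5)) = 8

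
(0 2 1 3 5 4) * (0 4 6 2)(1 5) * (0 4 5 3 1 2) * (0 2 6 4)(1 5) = (1 5 4)(2 3 6)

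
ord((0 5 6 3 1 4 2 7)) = 8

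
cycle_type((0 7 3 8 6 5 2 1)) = 8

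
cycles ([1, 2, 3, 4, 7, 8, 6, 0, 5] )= (0 1 2 3 4 7)(5 8)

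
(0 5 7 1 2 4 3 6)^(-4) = (0 2)(1 6)(3 7)(4 5)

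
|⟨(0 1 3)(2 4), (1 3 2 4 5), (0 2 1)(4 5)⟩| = 720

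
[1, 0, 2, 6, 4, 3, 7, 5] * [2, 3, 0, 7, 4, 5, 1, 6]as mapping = [0→3, 1→2, 2→0, 3→1, 4→4, 5→7, 6→6, 7→5]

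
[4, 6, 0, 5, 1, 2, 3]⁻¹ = [2, 4, 5, 6, 0, 3, 1]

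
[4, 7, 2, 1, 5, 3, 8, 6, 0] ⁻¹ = [8, 3, 2, 5, 0, 4, 7, 1, 6] 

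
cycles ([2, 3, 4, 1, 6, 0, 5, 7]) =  (0 2 4 6 5)(1 3)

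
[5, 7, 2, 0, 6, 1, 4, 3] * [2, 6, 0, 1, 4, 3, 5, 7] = [3, 7, 0, 2, 5, 6, 4, 1]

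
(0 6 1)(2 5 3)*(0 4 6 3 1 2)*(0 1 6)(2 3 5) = (0 5 6 3 1 4)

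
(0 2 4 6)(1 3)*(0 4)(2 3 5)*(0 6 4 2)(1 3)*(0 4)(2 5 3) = (0 1 3 2 6 5 4)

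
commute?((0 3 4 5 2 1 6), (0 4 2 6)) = no:(0 3 4 5 2 1 6)*(0 4 2 6) = (0 3 2 1)(4 5 6), (0 4 2 6)*(0 3 4 5 2 1 6) = (0 5 2)(1 6 3 4)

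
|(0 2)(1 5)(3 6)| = 2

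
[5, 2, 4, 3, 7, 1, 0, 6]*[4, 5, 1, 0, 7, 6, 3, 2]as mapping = [0→6, 1→1, 2→7, 3→0, 4→2, 5→5, 6→4, 7→3]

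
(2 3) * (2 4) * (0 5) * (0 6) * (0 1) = (0 5 6 1) (2 3 4) 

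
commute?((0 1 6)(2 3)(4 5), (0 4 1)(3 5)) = no:(0 1 6)(2 3)(4 5) * (0 4 1)(3 5) = (1 6 4 3 2 5), (0 4 1)(3 5) * (0 1 6)(2 3)(4 5) = (0 5 2 3 4 6)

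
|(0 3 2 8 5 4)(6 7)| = 6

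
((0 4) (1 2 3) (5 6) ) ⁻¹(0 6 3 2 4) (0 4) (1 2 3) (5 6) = (0 4 5 1 3) 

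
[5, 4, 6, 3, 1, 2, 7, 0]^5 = [0, 4, 2, 3, 1, 5, 6, 7]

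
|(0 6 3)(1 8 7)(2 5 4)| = 3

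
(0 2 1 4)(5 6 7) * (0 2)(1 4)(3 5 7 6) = (2 4)(3 5)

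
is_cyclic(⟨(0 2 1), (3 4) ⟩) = yes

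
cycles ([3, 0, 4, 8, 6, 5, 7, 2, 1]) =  (0 3 8 1)(2 4 6 7)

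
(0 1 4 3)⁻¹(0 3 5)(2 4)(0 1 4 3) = (0 5 1)(2 3)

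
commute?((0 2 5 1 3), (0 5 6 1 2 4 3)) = no:(0 2 5 1 3)*(0 5 6 1 2 4 3) = (0 4 3 5 2 6 1), (0 5 6 1 2 4 3)*(0 2 5 1 3) = (0 1 5 6 3 2 4)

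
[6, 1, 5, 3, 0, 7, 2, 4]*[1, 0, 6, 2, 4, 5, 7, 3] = [7, 0, 5, 2, 1, 3, 6, 4]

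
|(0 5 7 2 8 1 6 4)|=8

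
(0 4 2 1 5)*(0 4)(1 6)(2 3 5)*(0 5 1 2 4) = (0 5)(1 4 3)(2 6)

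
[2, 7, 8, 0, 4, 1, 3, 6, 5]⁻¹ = [3, 5, 0, 6, 4, 8, 7, 1, 2]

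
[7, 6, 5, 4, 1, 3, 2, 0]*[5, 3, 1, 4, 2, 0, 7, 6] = [6, 7, 0, 2, 3, 4, 1, 5]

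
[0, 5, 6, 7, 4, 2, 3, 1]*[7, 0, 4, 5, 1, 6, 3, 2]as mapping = [0→7, 1→6, 2→3, 3→2, 4→1, 5→4, 6→5, 7→0]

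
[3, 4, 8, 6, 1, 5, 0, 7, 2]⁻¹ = [6, 4, 8, 0, 1, 5, 3, 7, 2]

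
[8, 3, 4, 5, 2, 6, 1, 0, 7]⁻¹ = [7, 6, 4, 1, 2, 3, 5, 8, 0]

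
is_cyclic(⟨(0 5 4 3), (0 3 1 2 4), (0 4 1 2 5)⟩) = no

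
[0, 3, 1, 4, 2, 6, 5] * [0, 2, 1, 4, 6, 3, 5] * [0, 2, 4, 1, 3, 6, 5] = [0, 3, 4, 5, 2, 6, 1]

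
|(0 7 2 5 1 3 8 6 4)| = 9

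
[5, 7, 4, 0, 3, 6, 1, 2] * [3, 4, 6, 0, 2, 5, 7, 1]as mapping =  [0→5, 1→1, 2→2, 3→3, 4→0, 5→7, 6→4, 7→6]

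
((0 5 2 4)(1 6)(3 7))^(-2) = (0 2)(4 5)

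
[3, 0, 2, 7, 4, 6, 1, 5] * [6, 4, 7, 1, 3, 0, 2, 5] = [1, 6, 7, 5, 3, 2, 4, 0]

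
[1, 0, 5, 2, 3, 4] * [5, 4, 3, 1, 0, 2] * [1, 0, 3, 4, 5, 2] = [5, 2, 3, 4, 0, 1]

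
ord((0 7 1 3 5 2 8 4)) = 8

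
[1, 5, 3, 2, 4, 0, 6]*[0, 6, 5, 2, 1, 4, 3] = [6, 4, 2, 5, 1, 0, 3]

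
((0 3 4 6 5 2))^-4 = (0 4 5)(2 3 6)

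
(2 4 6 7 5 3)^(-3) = (2 7)(3 6)(4 5)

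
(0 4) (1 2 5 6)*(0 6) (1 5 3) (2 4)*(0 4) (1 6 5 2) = (0 1) (2 3 6) (4 5) 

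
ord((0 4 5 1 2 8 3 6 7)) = 9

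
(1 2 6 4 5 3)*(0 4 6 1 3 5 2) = (0 4 2 1)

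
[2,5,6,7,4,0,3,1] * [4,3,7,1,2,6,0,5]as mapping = [0→7,1→6,2→0,3→5,4→2,5→4,6→1,7→3]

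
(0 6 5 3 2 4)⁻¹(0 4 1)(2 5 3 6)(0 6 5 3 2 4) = (0 1 6)(2 5 4 3)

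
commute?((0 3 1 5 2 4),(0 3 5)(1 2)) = no:(0 3 1 5 2 4)*(0 3 5)(1 2) = (0 5 1)(2 4 3),(0 3 5)(1 2)*(0 3 1 5 2 4) = (0 1 4)(2 5 3)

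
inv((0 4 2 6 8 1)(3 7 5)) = (0 1 8 6 2 4)(3 5 7)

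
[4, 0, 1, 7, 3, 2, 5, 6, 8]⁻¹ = [1, 2, 5, 4, 0, 6, 7, 3, 8]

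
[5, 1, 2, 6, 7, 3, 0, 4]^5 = [5, 1, 2, 6, 7, 3, 0, 4]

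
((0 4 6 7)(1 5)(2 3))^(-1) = (0 7 6 4)(1 5)(2 3)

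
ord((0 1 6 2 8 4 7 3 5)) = 9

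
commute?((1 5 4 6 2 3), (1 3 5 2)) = no:(1 5 4 6 2 3)*(1 3 5 2) = (1 2 5 4 6), (1 3 5 2)*(1 5 4 6 2 3) = (2 5 3 4 6)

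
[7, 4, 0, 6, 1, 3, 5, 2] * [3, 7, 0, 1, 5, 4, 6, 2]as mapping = [0→2, 1→5, 2→3, 3→6, 4→7, 5→1, 6→4, 7→0]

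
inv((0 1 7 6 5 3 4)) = (0 4 3 5 6 7 1)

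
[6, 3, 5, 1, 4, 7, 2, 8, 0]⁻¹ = [8, 3, 6, 1, 4, 2, 0, 5, 7]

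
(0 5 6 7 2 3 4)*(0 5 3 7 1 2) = (0 3 4 5 6 1 2 7)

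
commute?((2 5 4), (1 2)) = no:(2 5 4)*(1 2) = (1 2 5 4), (1 2)*(2 5 4) = (1 5 4 2)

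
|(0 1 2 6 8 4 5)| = 7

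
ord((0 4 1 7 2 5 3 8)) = 8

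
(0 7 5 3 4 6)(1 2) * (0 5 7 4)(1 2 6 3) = (0 4 3)(1 6 5)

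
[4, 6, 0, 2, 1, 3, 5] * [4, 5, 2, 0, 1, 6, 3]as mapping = [0→1, 1→3, 2→4, 3→2, 4→5, 5→0, 6→6]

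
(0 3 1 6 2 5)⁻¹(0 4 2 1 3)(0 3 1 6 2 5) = (1 3 4 5 6)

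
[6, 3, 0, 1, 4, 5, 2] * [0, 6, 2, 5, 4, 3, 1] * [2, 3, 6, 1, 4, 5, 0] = [3, 5, 2, 0, 4, 1, 6]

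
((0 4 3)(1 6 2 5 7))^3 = (1 5 6 7 2)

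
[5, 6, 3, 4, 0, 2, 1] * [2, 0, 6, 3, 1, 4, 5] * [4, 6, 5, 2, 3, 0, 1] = [3, 0, 2, 6, 5, 1, 4]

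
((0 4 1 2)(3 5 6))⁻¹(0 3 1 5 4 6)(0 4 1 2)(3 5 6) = (1 3 4 5 2 6)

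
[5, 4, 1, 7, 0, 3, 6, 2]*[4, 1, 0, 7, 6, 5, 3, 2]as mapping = [0→5, 1→6, 2→1, 3→2, 4→4, 5→7, 6→3, 7→0]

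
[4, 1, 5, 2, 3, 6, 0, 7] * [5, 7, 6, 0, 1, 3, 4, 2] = [1, 7, 3, 6, 0, 4, 5, 2]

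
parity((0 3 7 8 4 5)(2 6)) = even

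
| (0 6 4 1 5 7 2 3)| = 8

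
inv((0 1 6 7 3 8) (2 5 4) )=(0 8 3 7 6 1) (2 4 5) 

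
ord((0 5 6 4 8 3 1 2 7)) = 9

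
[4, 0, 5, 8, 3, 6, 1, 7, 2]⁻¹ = [1, 6, 8, 4, 0, 2, 5, 7, 3]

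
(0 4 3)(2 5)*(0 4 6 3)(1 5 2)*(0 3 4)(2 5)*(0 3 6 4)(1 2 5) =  (0 4 6)(1 5 2)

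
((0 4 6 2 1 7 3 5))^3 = (0 2 3 4 1 5 6 7)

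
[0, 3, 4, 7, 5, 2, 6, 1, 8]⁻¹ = [0, 7, 5, 1, 2, 4, 6, 3, 8]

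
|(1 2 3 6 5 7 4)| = 7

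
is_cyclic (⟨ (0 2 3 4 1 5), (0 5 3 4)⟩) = no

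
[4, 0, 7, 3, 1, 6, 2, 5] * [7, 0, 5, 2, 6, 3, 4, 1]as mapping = [0→6, 1→7, 2→1, 3→2, 4→0, 5→4, 6→5, 7→3]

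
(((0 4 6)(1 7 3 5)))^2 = (0 6 4)(1 3)(5 7)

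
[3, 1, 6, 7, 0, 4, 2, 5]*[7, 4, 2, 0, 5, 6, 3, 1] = [0, 4, 3, 1, 7, 5, 2, 6]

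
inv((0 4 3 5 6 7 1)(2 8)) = (0 1 7 6 5 3 4)(2 8)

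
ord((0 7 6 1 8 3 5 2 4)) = 9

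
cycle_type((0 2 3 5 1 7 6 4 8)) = 9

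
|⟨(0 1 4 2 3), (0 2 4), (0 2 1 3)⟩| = 120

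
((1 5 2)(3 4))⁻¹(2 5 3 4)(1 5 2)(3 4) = (1 2 4 3)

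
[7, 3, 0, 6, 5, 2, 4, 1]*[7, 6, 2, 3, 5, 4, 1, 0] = [0, 3, 7, 1, 4, 2, 5, 6]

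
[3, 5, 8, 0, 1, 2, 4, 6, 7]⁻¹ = [3, 4, 5, 0, 6, 1, 7, 8, 2]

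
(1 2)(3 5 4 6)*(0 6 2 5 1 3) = (0 6)(1 5 4 2 3)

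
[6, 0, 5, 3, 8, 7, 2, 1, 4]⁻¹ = [1, 7, 6, 3, 8, 2, 0, 5, 4]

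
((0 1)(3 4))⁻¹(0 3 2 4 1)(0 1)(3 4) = (0 1 4 2 3)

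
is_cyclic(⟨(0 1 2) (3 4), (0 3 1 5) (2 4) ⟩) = no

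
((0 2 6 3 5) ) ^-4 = (0 2 6 3 5) 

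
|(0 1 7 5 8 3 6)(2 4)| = 14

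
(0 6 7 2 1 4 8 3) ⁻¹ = (0 3 8 4 1 2 7 6) 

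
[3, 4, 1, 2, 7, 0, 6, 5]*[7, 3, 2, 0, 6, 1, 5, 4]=[0, 6, 3, 2, 4, 7, 5, 1]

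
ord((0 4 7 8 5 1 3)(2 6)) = 14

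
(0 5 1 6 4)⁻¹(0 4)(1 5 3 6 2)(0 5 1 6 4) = (0 5)(1 3 4 2 6)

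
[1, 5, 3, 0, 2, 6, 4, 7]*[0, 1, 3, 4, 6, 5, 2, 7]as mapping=[0→1, 1→5, 2→4, 3→0, 4→3, 5→2, 6→6, 7→7]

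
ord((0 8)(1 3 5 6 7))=10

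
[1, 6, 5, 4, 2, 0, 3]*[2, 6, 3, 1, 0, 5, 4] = [6, 4, 5, 0, 3, 2, 1]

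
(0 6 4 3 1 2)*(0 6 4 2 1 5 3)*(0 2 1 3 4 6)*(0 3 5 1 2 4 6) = (1 5 6 2 3)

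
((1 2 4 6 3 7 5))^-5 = (1 4 3 5 2 6 7)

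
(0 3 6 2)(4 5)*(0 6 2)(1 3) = (0 1 3 2 6)(4 5)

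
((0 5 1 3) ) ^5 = (0 5 1 3) 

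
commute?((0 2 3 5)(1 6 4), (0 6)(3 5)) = no:(0 2 3 5)(1 6 4)*(0 6)(3 5) = (0 2 5 6 4 1), (0 6)(3 5)*(0 2 3 5)(1 6 4) = (0 4 1 6 2 3)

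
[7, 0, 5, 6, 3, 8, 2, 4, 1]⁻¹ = [1, 8, 6, 4, 7, 2, 3, 0, 5]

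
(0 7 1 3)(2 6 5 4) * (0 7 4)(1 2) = (0 4 1 3 7 2 6 5)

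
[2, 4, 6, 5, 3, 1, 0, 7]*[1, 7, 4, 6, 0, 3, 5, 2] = [4, 0, 5, 3, 6, 7, 1, 2]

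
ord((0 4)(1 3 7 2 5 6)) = 6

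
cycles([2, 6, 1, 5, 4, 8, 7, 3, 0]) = (0 2 1 6 7 3 5 8)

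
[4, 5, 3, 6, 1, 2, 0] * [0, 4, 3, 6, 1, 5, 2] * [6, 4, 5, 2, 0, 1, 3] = [4, 1, 3, 5, 0, 2, 6]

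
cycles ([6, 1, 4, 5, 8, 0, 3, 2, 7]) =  (0 6 3 5)(2 4 8 7)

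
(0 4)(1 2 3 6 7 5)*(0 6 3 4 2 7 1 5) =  (0 2 4 6 1 7)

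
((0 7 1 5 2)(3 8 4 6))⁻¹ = (0 2 5 1 7)(3 6 4 8)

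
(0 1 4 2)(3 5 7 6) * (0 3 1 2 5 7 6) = (0 2 3 7)(1 4 5 6)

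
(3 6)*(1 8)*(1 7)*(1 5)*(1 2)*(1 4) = (1 8 7 5 2 4)(3 6)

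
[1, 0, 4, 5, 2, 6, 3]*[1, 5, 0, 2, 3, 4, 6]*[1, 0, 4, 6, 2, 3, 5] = [3, 0, 6, 2, 1, 5, 4]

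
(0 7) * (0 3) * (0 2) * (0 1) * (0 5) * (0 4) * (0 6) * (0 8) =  (0 7 3 2 1 5 4 6 8) 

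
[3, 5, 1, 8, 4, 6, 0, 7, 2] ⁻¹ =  [6, 2, 8, 0, 4, 1, 5, 7, 3] 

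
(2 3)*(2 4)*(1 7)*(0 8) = (0 8)(1 7)(2 3 4)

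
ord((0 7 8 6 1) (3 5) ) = 10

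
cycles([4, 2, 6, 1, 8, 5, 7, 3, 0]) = (0 4 8)(1 2 6 7 3)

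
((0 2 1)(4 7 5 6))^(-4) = (0 1 2)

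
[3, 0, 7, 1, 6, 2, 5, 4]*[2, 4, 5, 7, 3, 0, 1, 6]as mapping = [0→7, 1→2, 2→6, 3→4, 4→1, 5→5, 6→0, 7→3]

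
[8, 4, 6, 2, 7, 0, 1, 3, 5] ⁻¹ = [5, 6, 3, 7, 1, 8, 2, 4, 0] 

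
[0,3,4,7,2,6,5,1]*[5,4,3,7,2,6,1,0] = [5,7,2,0,3,1,6,4]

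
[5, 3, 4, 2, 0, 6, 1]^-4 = [1, 4, 5, 0, 6, 3, 2]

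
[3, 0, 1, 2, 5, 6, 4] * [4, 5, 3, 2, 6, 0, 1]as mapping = [0→2, 1→4, 2→5, 3→3, 4→0, 5→1, 6→6]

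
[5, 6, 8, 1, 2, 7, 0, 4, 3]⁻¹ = [6, 3, 4, 8, 7, 0, 1, 5, 2]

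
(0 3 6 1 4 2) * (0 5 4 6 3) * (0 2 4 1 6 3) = (0 2 5 1 3)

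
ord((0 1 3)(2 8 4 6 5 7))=6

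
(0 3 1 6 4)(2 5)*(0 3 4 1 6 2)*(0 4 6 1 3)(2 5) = (0 6 3 1 5 4)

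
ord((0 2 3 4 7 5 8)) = 7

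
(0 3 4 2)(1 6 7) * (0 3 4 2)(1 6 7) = (0 4)(1 7 6)(2 3)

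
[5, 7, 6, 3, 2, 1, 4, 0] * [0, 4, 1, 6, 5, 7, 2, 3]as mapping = [0→7, 1→3, 2→2, 3→6, 4→1, 5→4, 6→5, 7→0]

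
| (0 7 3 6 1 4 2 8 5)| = 9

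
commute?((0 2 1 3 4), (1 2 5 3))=no:(0 2 1 3 4)*(1 2 5 3)=(0 5 3 4), (1 2 5 3)*(0 2 1 3 4)=(0 2 5 4)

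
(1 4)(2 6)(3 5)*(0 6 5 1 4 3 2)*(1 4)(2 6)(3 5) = (0 2 3 4 1 5 6)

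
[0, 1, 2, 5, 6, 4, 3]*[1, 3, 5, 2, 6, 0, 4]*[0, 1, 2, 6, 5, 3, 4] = [1, 6, 3, 0, 5, 4, 2]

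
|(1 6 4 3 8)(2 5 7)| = 15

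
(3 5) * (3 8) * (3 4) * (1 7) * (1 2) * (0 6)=(0 6)(1 7 2)(3 5 8 4)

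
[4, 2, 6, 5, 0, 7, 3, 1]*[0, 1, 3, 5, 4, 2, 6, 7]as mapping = [0→4, 1→3, 2→6, 3→2, 4→0, 5→7, 6→5, 7→1]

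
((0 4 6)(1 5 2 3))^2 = (0 6 4)(1 2)(3 5)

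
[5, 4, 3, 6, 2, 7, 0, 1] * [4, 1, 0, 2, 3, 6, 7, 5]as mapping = [0→6, 1→3, 2→2, 3→7, 4→0, 5→5, 6→4, 7→1]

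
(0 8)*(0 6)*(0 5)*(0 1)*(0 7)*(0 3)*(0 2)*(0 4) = (0 8 6 5 1 7 3 2 4)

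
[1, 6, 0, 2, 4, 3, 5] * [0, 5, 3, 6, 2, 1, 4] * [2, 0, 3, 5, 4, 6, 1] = [6, 4, 2, 5, 3, 1, 0]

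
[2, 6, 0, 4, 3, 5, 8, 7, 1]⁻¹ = [2, 8, 0, 4, 3, 5, 1, 7, 6]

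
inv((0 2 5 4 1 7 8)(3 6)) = (0 8 7 1 4 5 2)(3 6)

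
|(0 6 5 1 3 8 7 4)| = 8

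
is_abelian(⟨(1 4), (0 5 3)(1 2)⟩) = no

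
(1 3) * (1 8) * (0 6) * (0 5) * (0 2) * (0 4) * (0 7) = (0 6 5 2 4 7)(1 3 8)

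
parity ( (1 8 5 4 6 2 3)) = even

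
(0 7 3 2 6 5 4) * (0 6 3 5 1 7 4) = (0 4 6 1 7 5)(2 3)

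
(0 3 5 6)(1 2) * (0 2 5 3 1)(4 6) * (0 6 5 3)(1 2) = (0 2 6 1 3)(4 5)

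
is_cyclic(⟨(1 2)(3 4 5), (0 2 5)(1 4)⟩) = no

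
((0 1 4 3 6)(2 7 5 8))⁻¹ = (0 6 3 4 1)(2 8 5 7)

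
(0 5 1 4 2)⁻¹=(0 2 4 1 5)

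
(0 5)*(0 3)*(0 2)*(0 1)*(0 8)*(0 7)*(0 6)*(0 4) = (0 5 3 2 1 8 7 6 4)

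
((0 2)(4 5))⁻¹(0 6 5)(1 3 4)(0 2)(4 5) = (1 3 5)(2 6 4)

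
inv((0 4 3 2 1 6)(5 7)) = (0 6 1 2 3 4)(5 7)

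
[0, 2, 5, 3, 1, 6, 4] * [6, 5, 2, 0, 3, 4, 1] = [6, 2, 4, 0, 5, 1, 3]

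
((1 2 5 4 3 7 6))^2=(1 5 3 6 2 4 7)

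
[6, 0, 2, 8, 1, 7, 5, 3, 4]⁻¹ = [1, 4, 2, 7, 8, 6, 0, 5, 3]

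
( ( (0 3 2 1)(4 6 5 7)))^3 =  (0 1 2 3)(4 7 5 6)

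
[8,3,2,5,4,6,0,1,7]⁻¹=[6,7,2,1,4,3,5,8,0]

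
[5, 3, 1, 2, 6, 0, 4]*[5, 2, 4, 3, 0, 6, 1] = [6, 3, 2, 4, 1, 5, 0]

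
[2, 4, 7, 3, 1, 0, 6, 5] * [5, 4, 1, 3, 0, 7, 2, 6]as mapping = [0→1, 1→0, 2→6, 3→3, 4→4, 5→5, 6→2, 7→7]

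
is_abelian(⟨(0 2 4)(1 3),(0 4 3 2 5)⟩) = no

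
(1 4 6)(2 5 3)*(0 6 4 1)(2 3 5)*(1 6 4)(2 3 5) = (0 4 1 6)(2 3 5)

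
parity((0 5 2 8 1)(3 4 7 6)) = odd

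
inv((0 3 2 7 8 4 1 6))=(0 6 1 4 8 7 2 3)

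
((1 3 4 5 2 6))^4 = (1 2 4)(3 6 5)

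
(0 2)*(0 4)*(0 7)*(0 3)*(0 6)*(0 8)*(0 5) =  (0 2 4 7 3 6 8 5)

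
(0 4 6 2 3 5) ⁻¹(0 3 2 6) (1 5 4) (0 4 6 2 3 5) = (0 6 1) (2 4 5 3) 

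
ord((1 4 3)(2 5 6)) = 3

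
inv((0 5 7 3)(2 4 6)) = (0 3 7 5)(2 6 4)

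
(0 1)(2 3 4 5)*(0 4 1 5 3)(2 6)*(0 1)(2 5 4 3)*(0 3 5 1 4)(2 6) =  (1 5 2 4 6)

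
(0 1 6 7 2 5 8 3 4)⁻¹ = (0 4 3 8 5 2 7 6 1)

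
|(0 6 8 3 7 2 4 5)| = 8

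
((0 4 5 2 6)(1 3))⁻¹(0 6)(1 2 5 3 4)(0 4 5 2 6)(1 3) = (0 4)(1 5 3 6 2)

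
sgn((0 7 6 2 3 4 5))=1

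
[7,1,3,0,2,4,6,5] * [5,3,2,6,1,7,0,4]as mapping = [0→4,1→3,2→6,3→5,4→2,5→1,6→0,7→7]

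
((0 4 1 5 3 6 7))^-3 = (0 3 4 6 1 7 5)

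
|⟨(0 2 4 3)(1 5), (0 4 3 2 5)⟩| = 360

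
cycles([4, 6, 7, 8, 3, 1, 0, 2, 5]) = (0 4 3 8 5 1 6)(2 7)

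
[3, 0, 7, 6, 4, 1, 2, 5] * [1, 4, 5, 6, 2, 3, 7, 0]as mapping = [0→6, 1→1, 2→0, 3→7, 4→2, 5→4, 6→5, 7→3]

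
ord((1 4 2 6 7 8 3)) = 7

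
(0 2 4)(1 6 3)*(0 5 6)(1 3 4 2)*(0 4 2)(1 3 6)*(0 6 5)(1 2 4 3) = (0 1 3 5 2 6 4)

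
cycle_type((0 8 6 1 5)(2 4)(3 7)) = 2^2.5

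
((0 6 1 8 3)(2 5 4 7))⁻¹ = (0 3 8 1 6)(2 7 4 5)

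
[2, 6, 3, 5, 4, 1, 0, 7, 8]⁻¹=[6, 5, 0, 2, 4, 3, 1, 7, 8]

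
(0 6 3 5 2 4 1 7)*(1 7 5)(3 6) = (0 3 1 5 2 4 7)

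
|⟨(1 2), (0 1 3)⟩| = 24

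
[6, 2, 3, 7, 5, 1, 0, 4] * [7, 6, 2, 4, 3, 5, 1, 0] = [1, 2, 4, 0, 5, 6, 7, 3]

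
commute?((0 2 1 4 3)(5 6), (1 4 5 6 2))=no:(0 2 1 4 3)(5 6)*(1 4 5 6 2)=(0 1 5 2 4 3), (1 4 5 6 2)*(0 2 1 4 3)(5 6)=(0 2 4 6 1 3)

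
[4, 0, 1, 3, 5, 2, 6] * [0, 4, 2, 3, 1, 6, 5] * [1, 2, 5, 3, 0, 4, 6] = [2, 1, 0, 3, 6, 5, 4]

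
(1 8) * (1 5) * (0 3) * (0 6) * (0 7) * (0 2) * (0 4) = (0 3 6 7 2 4)(1 8 5)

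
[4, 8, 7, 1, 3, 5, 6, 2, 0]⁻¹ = [8, 3, 7, 4, 0, 5, 6, 2, 1]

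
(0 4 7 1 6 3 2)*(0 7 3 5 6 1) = (0 4 3 2 7)(5 6)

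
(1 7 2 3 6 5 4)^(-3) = (1 6 7 5 2 4 3)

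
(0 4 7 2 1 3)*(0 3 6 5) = (0 4 7 2 1 6 5)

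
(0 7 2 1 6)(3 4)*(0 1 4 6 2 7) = (1 2 4 3 6)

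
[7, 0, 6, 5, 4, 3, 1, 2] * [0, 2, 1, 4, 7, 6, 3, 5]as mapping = [0→5, 1→0, 2→3, 3→6, 4→7, 5→4, 6→2, 7→1]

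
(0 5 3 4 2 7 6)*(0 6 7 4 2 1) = (0 5 3 2 4 1) 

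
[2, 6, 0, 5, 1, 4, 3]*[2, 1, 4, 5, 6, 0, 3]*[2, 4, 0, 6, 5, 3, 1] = [5, 6, 0, 2, 4, 1, 3]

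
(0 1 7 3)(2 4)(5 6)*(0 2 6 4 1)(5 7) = (1 5 4 6 7 3 2)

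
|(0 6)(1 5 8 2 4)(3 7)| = 10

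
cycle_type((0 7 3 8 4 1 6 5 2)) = 9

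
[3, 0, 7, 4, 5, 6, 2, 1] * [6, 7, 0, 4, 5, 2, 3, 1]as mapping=[0→4, 1→6, 2→1, 3→5, 4→2, 5→3, 6→0, 7→7]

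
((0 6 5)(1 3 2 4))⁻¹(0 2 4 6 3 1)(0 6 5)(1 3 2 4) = (1 5 2 3 6 4)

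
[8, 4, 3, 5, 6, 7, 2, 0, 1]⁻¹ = [7, 8, 6, 2, 1, 3, 4, 5, 0]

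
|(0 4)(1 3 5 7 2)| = 10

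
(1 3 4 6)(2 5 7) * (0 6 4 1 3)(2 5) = (0 6 3 1)(5 7)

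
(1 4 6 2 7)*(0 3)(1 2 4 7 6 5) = (0 3)(1 7 2 6 4 5)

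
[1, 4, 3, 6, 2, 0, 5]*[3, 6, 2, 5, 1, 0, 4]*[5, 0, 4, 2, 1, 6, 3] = [3, 0, 6, 1, 4, 2, 5]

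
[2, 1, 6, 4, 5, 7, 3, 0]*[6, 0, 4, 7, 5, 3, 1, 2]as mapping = [0→4, 1→0, 2→1, 3→5, 4→3, 5→2, 6→7, 7→6]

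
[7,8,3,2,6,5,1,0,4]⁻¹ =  [7,6,3,2,8,5,4,0,1]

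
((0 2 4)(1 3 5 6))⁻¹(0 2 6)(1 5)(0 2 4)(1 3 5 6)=(1 2 4)(3 6)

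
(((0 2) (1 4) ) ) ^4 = () 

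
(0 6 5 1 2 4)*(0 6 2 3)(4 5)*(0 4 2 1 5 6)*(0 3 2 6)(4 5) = (0 1 2)(3 5 4)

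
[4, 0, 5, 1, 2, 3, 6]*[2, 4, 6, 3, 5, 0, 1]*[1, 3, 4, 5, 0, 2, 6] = [2, 4, 1, 0, 6, 5, 3]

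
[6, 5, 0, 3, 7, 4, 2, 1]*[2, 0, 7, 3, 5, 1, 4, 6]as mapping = [0→4, 1→1, 2→2, 3→3, 4→6, 5→5, 6→7, 7→0]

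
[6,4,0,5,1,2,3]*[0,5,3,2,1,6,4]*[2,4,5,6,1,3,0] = [1,4,2,0,3,6,5]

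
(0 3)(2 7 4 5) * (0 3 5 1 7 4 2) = (0 5)(1 7 2 4)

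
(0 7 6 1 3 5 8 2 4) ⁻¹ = (0 4 2 8 5 3 1 6 7) 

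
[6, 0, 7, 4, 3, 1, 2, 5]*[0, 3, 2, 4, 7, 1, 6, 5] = [6, 0, 5, 7, 4, 3, 2, 1]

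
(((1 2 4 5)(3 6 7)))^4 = (3 6 7)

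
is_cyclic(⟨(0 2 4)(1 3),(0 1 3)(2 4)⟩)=no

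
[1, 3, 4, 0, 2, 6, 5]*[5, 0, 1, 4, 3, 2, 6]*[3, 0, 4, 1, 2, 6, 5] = [3, 2, 1, 6, 0, 5, 4]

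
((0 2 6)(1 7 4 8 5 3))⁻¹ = (0 6 2)(1 3 5 8 4 7)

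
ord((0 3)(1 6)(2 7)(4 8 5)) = 6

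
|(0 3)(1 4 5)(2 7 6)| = 6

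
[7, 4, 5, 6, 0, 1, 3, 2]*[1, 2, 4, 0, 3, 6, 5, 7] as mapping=[0→7, 1→3, 2→6, 3→5, 4→1, 5→2, 6→0, 7→4] 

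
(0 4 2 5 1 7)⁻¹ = (0 7 1 5 2 4)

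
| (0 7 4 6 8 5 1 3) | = 8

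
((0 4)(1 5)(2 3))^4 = ()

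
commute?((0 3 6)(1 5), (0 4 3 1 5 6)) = no:(0 3 6)(1 5) * (0 4 3 1 5 6) = (0 1 6 4 3), (0 4 3 1 5 6) * (0 3 6)(1 5) = (0 4 6 3 5)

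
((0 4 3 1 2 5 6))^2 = (0 3 2 6 4 1 5)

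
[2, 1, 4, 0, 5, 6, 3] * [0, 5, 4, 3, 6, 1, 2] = [4, 5, 6, 0, 1, 2, 3]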